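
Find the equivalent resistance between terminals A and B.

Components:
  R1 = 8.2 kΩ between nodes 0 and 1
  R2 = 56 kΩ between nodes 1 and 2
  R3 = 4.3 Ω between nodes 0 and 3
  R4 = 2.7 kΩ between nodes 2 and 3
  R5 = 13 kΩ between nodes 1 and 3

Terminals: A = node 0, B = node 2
The network is not a plain series/parallel combination. Inject a 1 A test current into terminal A (node 0) and return it from terminal B (node 2); then R_eq = V_A / (1 A).
Nodal analysis, taking node 2 as the 0 V reference.
Current source I_test pushes 1 A into node 0 and draws it out of node 2.
KCL at each unknown node (sum of currents leaving = 0; resistances in Ω):
  Node 0: (V_0 - V_1)/8200 + (V_0 - V_3)/4.3 - 1 = 0
  Node 1: (V_1 - V_0)/8200 + (V_1 - 0)/56000 + (V_1 - V_3)/13000 = 0
  Node 3: (V_3 - V_0)/4.3 + (V_3 - V_1)/13000 + (V_3 - 0)/2700 = 0
Collecting terms (coefficients in siemens):
  0.2327·V_0 - 0.000122·V_1 - 0.2326·V_3 = 1
  0.0002167·V_1 - 0.000122·V_0 - 0.00007692·V_3 = 0
  0.233·V_3 - 0.2326·V_0 - 0.00007692·V_1 = 0
Solving these 3 simultaneous equations (Gaussian elimination) gives:
  V_0 = 2590 V, V_1 = 2375 V, V_3 = 2585 V
R_eq = V_0 / 1 A = 2590 Ω = 2.59 kΩ

Final answer: 2.59 kΩ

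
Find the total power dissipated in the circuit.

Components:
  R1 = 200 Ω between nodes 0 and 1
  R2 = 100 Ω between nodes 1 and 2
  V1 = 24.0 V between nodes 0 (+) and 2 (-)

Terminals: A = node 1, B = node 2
Nodal analysis, taking node 2 as the 0 V reference.
Source V1 fixes V_0 = 24 V.
KCL at each unknown node (sum of currents leaving = 0; resistances in Ω):
  Node 1: (V_1 - 24)/200 + (V_1 - 0)/100 = 0
Collecting terms: 0.015 × V_1 = 0.12  =>  V_1 = 8 V
Power in each resistor, P = (ΔV)²/R:
  P_R1 = (24 - 8)²/200 = 1.28 W
  P_R2 = (8 - 0)²/100 = 0.64 W
P_total = P_R1 + P_R2 = 1.92 W

Final answer: 1.92 W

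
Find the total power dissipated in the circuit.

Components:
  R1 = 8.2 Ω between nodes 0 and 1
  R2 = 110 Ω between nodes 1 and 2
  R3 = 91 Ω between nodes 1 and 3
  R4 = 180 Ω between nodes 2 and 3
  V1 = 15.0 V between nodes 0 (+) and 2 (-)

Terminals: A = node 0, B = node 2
Nodal analysis, taking node 2 as the 0 V reference.
Source V1 fixes V_0 = 15 V.
KCL at each unknown node (sum of currents leaving = 0; resistances in Ω):
  Node 1: (V_1 - 15)/8.2 + (V_1 - 0)/110 + (V_1 - V_3)/91 = 0
  Node 3: (V_3 - V_1)/91 + (V_3 - 0)/180 = 0
Collecting terms (coefficients in siemens):
  0.142·V_1 - 0.01099·V_3 = 1.829
  0.01654·V_3 - 0.01099·V_1 = 0
Determinant D = (0.142)(0.01654) - (-0.01099)(-0.01099) = 0.002229
V_1 = [(1.829)(0.01654) - (-0.01099)(0)]/D = 13.58 V
V_3 = [(0.142)(0) - (1.829)(-0.01099)]/D = 9.018 V
Power in each resistor, P = (ΔV)²/R:
  P_R1 = (15 - 13.58)²/8.2 = 0.2469 W
  P_R2 = (13.58 - 0)²/110 = 1.676 W
  P_R3 = (13.58 - 9.018)²/91 = 0.2284 W
  P_R4 = (0 - 9.018)²/180 = 0.4518 W
P_total = P_R1 + P_R2 + P_R3 + P_R4 = 2.603 W

Final answer: 2.603 W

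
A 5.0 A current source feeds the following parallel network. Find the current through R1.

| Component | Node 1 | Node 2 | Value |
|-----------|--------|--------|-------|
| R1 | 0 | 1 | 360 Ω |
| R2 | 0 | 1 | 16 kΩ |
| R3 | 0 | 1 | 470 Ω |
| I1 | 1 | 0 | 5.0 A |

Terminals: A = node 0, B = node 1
All resistors sit directly between nodes 0 and 1, so they are in parallel and share one voltage V; the full source current 5 A splits among them.
1/R_par = 1/360 + 1/16000 + 1/470 = 0.004968 S  =>  R_par = 201.3 Ω
V = I × R_par = 5 × 201.3 = 1006 V
I_R1 = V/R1 = 1006/360 = 2.796 A

Final answer: 2.796 A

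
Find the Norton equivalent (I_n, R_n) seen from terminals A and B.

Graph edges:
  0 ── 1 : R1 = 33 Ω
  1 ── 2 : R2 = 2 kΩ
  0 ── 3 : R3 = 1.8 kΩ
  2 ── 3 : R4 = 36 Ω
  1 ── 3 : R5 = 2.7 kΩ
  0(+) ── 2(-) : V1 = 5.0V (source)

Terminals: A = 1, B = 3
Find the Thévenin equivalent first; then I_n = V_th/R_th and R_n = R_th.
Step 1 — V_th is the open-circuit voltage V_A - V_B (nothing connected across the terminals).
Nodal analysis, taking node 2 as the 0 V reference.
Source V1 fixes V_0 = 5 V.
KCL at each unknown node (sum of currents leaving = 0; resistances in Ω):
  Node 1: (V_1 - 5)/33 + (V_1 - 0)/2000 + (V_1 - V_3)/2700 = 0
  Node 3: (V_3 - 5)/1800 + (V_3 - 0)/36 + (V_3 - V_1)/2700 = 0
Collecting terms (coefficients in siemens):
  0.03117·V_1 - 0.0003704·V_3 = 0.1515
  0.0287·V_3 - 0.0003704·V_1 = 0.002778
Determinant D = (0.03117)(0.0287) - (-0.0003704)(-0.0003704) = 0.0008947
V_1 = [(0.1515)(0.0287) - (-0.0003704)(0.002778)]/D = 4.862 V
V_3 = [(0.03117)(0.002778) - (0.1515)(-0.0003704)]/D = 0.1595 V
V_th = V_1 - V_3 = 4.862 - 0.1595 = 4.703 V
Step 2 — R_th: zero the source — replace V1 by a short circuit (node 2 merges into node 0) — and find the resistance seen between A (node 1) and B (node 3).
Reduce the network between node 1 (A) and node 3 (B) by series/parallel combination:
  Rp1 = R1 ‖ R2 (parallel, both between nodes 0 and 1) = 1/(1/33 + 1/2000) = 32.46 Ω
  Rp2 = R3 ‖ R4 (parallel, both between nodes 0 and 3) = 1/(1/1800 + 1/36) = 35.29 Ω
  Rs1 = Rp1 + Rp2 (series, joined only at node 0) = 32.46 + 35.29 = 67.76 Ω
  Rp3 = R5 ‖ Rs1 (parallel, both between nodes 1 and 3) = 1/(1/2700 + 1/67.76) = 66.1 Ω
R_th = 66.1 Ω
I_n = V_th/R_th = 4.703/66.1 = 0.07115 A, and R_n = R_th = 66.1 Ω

Final answer: I_n = 0.07115 A, R_n = 66.1 Ω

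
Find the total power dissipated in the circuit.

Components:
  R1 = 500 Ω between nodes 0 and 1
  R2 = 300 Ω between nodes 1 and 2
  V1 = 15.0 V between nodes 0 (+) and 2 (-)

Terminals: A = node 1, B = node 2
Nodal analysis, taking node 2 as the 0 V reference.
Source V1 fixes V_0 = 15 V.
KCL at each unknown node (sum of currents leaving = 0; resistances in Ω):
  Node 1: (V_1 - 15)/500 + (V_1 - 0)/300 = 0
Collecting terms: 0.005333 × V_1 = 0.03  =>  V_1 = 5.625 V
Power in each resistor, P = (ΔV)²/R:
  P_R1 = (15 - 5.625)²/500 = 0.1758 W
  P_R2 = (5.625 - 0)²/300 = 0.1055 W
P_total = P_R1 + P_R2 = 0.2812 W

Final answer: 0.2812 W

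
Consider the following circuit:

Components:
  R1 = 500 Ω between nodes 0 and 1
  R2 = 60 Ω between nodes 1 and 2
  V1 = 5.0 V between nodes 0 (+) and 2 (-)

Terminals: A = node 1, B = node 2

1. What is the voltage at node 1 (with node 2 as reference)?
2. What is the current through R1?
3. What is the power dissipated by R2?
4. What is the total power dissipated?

Nodal analysis, taking node 2 as the 0 V reference.
Source V1 fixes V_0 = 5 V.
KCL at each unknown node (sum of currents leaving = 0; resistances in Ω):
  Node 1: (V_1 - 5)/500 + (V_1 - 0)/60 = 0
Collecting terms: 0.01867 × V_1 = 0.01  =>  V_1 = 0.5357 V
Part 1:
  Read off the nodal solution: V_1 = 0.5357 V
Part 2:
  I_R1 = (V_0 - V_1)/R1 = (5 - 0.5357)/500 = 0.008929 A
  Magnitude: I_R1 = 0.008929 A
Part 3:
  I_R2 = (V_1 - V_2)/R2 = (0.5357 - 0)/60 = 0.008929 A
  P_R2 = I_R2² × R2 = (0.008929)² × 60 = 0.004783 W
Part 4:
  Power in each resistor, P = (ΔV)²/R:
    P_R1 = (5 - 0.5357)²/500 = 0.03986 W
    P_R2 = (0.5357 - 0)²/60 = 0.004783 W
  P_total = P_R1 + P_R2 = 0.04464 W

Final answers:
1. V_1 = 0.5357 V
2. I_R1 = 0.008929 A
3. P_R2 = 0.004783 W
4. P_total = 0.04464 W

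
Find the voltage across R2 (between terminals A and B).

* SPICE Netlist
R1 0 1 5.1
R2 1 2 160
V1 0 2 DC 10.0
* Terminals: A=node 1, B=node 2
R1 and R2 are in series across V1 (node 0 → node 1 → node 2), and the output A–B is taken across R2, so this is a voltage divider.
Series current: I = V1/(R1 + R2) = 10/(5.1 + 160) = 10/165.1 = 0.06057 A
V_R2 = I × R2 = V1 × R2/(R1 + R2) = 10 × 160/165.1 = 9.691 V

Final answer: 9.691 V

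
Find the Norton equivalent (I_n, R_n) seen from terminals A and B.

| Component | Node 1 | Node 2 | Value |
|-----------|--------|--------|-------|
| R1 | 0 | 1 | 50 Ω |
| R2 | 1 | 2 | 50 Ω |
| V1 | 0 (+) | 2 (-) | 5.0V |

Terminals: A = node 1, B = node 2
Find the Thévenin equivalent first; then I_n = V_th/R_th and R_n = R_th.
Step 1 — V_th is the open-circuit voltage V_A - V_B (nothing connected across the terminals).
Nodal analysis, taking node 2 as the 0 V reference.
Source V1 fixes V_0 = 5 V.
KCL at each unknown node (sum of currents leaving = 0; resistances in Ω):
  Node 1: (V_1 - 5)/50 + (V_1 - 0)/50 = 0
Collecting terms: 0.04 × V_1 = 0.1  =>  V_1 = 2.5 V
V_th = V_1 - V_2 = 2.5 - 0 = 2.5 V
Step 2 — R_th: zero the source — replace V1 by a short circuit (node 2 merges into node 0) — and find the resistance seen between A (node 1) and B (node 0).
Reduce the network between node 1 (A) and node 0 (B) by series/parallel combination:
  Rp1 = R1 ‖ R2 (parallel, both between nodes 0 and 1) = 1/(1/50 + 1/50) = 25 Ω
R_th = 25 Ω
I_n = V_th/R_th = 2.5/25 = 0.1 A, and R_n = R_th = 25 Ω

Final answer: I_n = 0.1 A, R_n = 25 Ω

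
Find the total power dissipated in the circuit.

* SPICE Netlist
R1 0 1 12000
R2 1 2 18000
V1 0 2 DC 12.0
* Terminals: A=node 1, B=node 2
Nodal analysis, taking node 2 as the 0 V reference.
Source V1 fixes V_0 = 12 V.
KCL at each unknown node (sum of currents leaving = 0; resistances in Ω):
  Node 1: (V_1 - 12)/12000 + (V_1 - 0)/18000 = 0
Collecting terms: 0.0001389 × V_1 = 0.001  =>  V_1 = 7.2 V
Power in each resistor, P = (ΔV)²/R:
  P_R1 = (12 - 7.2)²/12000 = 0.00192 W
  P_R2 = (7.2 - 0)²/18000 = 0.00288 W
P_total = P_R1 + P_R2 = 0.0048 W

Final answer: 0.0048 W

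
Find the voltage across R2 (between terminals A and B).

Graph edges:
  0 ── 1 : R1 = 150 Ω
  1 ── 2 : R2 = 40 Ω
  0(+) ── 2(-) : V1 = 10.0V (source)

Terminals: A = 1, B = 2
R1 and R2 are in series across V1 (node 0 → node 1 → node 2), and the output A–B is taken across R2, so this is a voltage divider.
Series current: I = V1/(R1 + R2) = 10/(150 + 40) = 10/190 = 0.05263 A
V_R2 = I × R2 = V1 × R2/(R1 + R2) = 10 × 40/190 = 2.105 V

Final answer: 2.105 V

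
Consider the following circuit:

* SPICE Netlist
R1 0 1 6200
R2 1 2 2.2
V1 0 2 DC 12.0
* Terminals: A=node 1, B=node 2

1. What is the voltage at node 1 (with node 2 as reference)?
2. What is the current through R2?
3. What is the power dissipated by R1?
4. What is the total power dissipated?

Nodal analysis, taking node 2 as the 0 V reference.
Source V1 fixes V_0 = 12 V.
KCL at each unknown node (sum of currents leaving = 0; resistances in Ω):
  Node 1: (V_1 - 12)/6200 + (V_1 - 0)/2.2 = 0
Collecting terms: 0.4547 × V_1 = 0.001935  =>  V_1 = 0.004257 V
Part 1:
  Read off the nodal solution: V_1 = 0.004257 V
Part 2:
  I_R2 = (V_1 - V_2)/R2 = (0.004257 - 0)/2.2 = 0.001935 A
  Magnitude: I_R2 = 0.001935 A
Part 3:
  I_R1 = (V_0 - V_1)/R1 = (12 - 0.004257)/6200 = 0.001935 A
  P_R1 = I_R1² × R1 = (0.001935)² × 6200 = 0.02321 W
Part 4:
  Power in each resistor, P = (ΔV)²/R:
    P_R1 = (12 - 0.004257)²/6200 = 0.02321 W
    P_R2 = (0.004257 - 0)²/2.2 = 0.000008236 W
  P_total = P_R1 + P_R2 = 0.02322 W

Final answers:
1. V_1 = 0.004257 V
2. I_R2 = 0.001935 A
3. P_R1 = 0.02321 W
4. P_total = 0.02322 W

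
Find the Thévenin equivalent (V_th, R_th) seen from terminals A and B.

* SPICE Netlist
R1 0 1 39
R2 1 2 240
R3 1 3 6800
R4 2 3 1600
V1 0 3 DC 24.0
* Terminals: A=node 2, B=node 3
Step 1 — V_th is the open-circuit voltage V_A - V_B (nothing connected across the terminals).
Nodal analysis, taking node 3 as the 0 V reference.
Source V1 fixes V_0 = 24 V.
KCL at each unknown node (sum of currents leaving = 0; resistances in Ω):
  Node 1: (V_1 - 24)/39 + (V_1 - V_2)/240 + (V_1 - 0)/6800 = 0
  Node 2: (V_2 - V_1)/240 + (V_2 - 0)/1600 = 0
Collecting terms (coefficients in siemens):
  0.02995·V_1 - 0.004167·V_2 = 0.6154
  0.004792·V_2 - 0.004167·V_1 = 0
Determinant D = (0.02995)(0.004792) - (-0.004167)(-0.004167) = 0.0001262
V_1 = [(0.6154)(0.004792) - (-0.004167)(0)]/D = 23.37 V
V_2 = [(0.02995)(0) - (0.6154)(-0.004167)]/D = 20.32 V
V_th = V_2 - V_3 = 20.32 - 0 = 20.32 V
Step 2 — R_th: zero the source — replace V1 by a short circuit (node 3 merges into node 0) — and find the resistance seen between A (node 2) and B (node 0).
Reduce the network between node 2 (A) and node 0 (B) by series/parallel combination:
  Rp1 = R1 ‖ R3 (parallel, both between nodes 0 and 1) = 1/(1/39 + 1/6800) = 38.78 Ω
  Rs1 = R2 + Rp1 (series, joined only at node 1) = 240 + 38.78 = 278.8 Ω
  Rp2 = R4 ‖ Rs1 (parallel, both between nodes 0 and 2) = 1/(1/1600 + 1/278.8) = 237.4 Ω
R_th = 237.4 Ω

Final answer: V_th = 20.32 V, R_th = 237.4 Ω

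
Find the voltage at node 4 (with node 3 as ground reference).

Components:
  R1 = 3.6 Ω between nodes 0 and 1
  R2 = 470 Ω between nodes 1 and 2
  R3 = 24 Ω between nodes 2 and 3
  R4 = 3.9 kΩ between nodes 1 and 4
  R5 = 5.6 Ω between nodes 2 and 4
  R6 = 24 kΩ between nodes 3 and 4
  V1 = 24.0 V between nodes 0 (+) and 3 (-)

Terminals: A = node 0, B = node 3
Nodal analysis, taking node 3 as the 0 V reference.
Source V1 fixes V_0 = 24 V.
KCL at each unknown node (sum of currents leaving = 0; resistances in Ω):
  Node 1: (V_1 - 24)/3.6 + (V_1 - V_2)/470 + (V_1 - V_4)/3900 = 0
  Node 2: (V_2 - V_1)/470 + (V_2 - 0)/24 + (V_2 - V_4)/5.6 = 0
  Node 4: (V_4 - V_1)/3900 + (V_4 - V_2)/5.6 + (V_4 - 0)/24000 = 0
Collecting terms (coefficients in siemens):
  0.2802·V_1 - 0.002128·V_2 - 0.0002564·V_4 = 6.667
  0.2224·V_2 - 0.002128·V_1 - 0.1786·V_4 = 0
  0.1789·V_4 - 0.0002564·V_1 - 0.1786·V_2 = 0
Solving these 3 simultaneous equations (Gaussian elimination) gives:
  V_1 = 23.81 V, V_2 = 1.287 V, V_4 = 1.319 V
The requested potential is V_4 = 1.319 V.

Final answer: V_4 = 1.319 V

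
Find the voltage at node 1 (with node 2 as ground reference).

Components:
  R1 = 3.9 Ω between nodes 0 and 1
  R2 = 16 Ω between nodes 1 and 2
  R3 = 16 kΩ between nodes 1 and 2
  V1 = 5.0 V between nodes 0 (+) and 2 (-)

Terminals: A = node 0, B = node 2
Nodal analysis, taking node 2 as the 0 V reference.
Source V1 fixes V_0 = 5 V.
KCL at each unknown node (sum of currents leaving = 0; resistances in Ω):
  Node 1: (V_1 - 5)/3.9 + (V_1 - 0)/16 + (V_1 - 0)/16000 = 0
Collecting terms: 0.319 × V_1 = 1.282  =>  V_1 = 4.019 V
The requested potential is V_1 = 4.019 V.

Final answer: V_1 = 4.019 V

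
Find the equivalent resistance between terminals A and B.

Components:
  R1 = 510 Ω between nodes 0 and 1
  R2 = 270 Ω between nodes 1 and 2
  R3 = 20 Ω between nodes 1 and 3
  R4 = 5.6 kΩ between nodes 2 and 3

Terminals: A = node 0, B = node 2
Reduce the network between node 0 (A) and node 2 (B) by series/parallel combination:
  Rs1 = R3 + R4 (series, joined only at node 3) = 20 + 5600 = 5620 Ω
  Rp1 = R2 ‖ Rs1 (parallel, both between nodes 1 and 2) = 1/(1/270 + 1/5620) = 257.6 Ω
  Rs2 = R1 + Rp1 (series, joined only at node 1) = 510 + 257.6 = 767.6 Ω
R_eq = 767.6 Ω

Final answer: 767.6 Ω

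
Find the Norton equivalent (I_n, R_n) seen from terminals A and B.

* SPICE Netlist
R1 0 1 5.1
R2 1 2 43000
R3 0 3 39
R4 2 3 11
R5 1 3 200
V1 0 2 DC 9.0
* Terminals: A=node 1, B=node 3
Find the Thévenin equivalent first; then I_n = V_th/R_th and R_n = R_th.
Step 1 — V_th is the open-circuit voltage V_A - V_B (nothing connected across the terminals).
Nodal analysis, taking node 2 as the 0 V reference.
Source V1 fixes V_0 = 9 V.
KCL at each unknown node (sum of currents leaving = 0; resistances in Ω):
  Node 1: (V_1 - 9)/5.1 + (V_1 - 0)/43000 + (V_1 - V_3)/200 = 0
  Node 3: (V_3 - 9)/39 + (V_3 - 0)/11 + (V_3 - V_1)/200 = 0
Collecting terms (coefficients in siemens):
  0.2011·V_1 - 0.005·V_3 = 1.765
  0.1216·V_3 - 0.005·V_1 = 0.2308
Determinant D = (0.2011)(0.1216) - (-0.005)(-0.005) = 0.02442
V_1 = [(1.765)(0.1216) - (-0.005)(0.2308)]/D = 8.831 V
V_3 = [(0.2011)(0.2308) - (1.765)(-0.005)]/D = 2.262 V
V_th = V_1 - V_3 = 8.831 - 2.262 = 6.57 V
Step 2 — R_th: zero the source — replace V1 by a short circuit (node 2 merges into node 0) — and find the resistance seen between A (node 1) and B (node 3).
Reduce the network between node 1 (A) and node 3 (B) by series/parallel combination:
  Rp1 = R1 ‖ R2 (parallel, both between nodes 0 and 1) = 1/(1/5.1 + 1/43000) = 5.099 Ω
  Rp2 = R3 ‖ R4 (parallel, both between nodes 0 and 3) = 1/(1/39 + 1/11) = 8.58 Ω
  Rs1 = Rp1 + Rp2 (series, joined only at node 0) = 5.099 + 8.58 = 13.68 Ω
  Rp3 = R5 ‖ Rs1 (parallel, both between nodes 1 and 3) = 1/(1/200 + 1/13.68) = 12.8 Ω
R_th = 12.8 Ω
I_n = V_th/R_th = 6.57/12.8 = 0.5131 A, and R_n = R_th = 12.8 Ω

Final answer: I_n = 0.5131 A, R_n = 12.8 Ω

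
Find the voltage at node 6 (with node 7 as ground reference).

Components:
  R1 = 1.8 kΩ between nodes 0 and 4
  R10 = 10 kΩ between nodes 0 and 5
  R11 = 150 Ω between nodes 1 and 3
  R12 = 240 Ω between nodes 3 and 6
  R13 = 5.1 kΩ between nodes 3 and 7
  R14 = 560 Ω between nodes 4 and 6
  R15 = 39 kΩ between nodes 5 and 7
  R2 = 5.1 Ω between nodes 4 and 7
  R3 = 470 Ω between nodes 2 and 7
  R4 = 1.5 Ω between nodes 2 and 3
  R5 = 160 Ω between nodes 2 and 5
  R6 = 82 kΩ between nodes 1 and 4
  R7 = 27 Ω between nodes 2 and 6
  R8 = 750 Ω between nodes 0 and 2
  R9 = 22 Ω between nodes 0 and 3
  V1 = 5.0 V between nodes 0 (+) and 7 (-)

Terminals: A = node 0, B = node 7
Nodal analysis, taking node 7 as the 0 V reference.
Source V1 fixes V_0 = 5 V.
KCL at each unknown node (sum of currents leaving = 0; resistances in Ω):
  Node 1: (V_1 - V_4)/82000 + (V_1 - V_3)/150 = 0
  Node 2: (V_2 - 0)/470 + (V_2 - V_3)/1.5 + (V_2 - V_5)/160 + (V_2 - V_6)/27 + (V_2 - 5)/750 = 0
  Node 3: (V_3 - V_2)/1.5 + (V_3 - 5)/22 + (V_3 - V_1)/150 + (V_3 - V_6)/240 + (V_3 - 0)/5100 = 0
  Node 4: (V_4 - 5)/1800 + (V_4 - 0)/5.1 + (V_4 - V_1)/82000 + (V_4 - V_6)/560 = 0
  Node 5: (V_5 - V_2)/160 + (V_5 - 5)/10000 + (V_5 - 0)/39000 = 0
  Node 6: (V_6 - V_2)/27 + (V_6 - V_3)/240 + (V_6 - V_4)/560 = 0
Collecting terms (coefficients in siemens):
  0.006679·V_1 - 0.006667·V_3 - 0.0000122·V_4 = 0
  0.7134·V_2 - 0.6667·V_3 - 0.00625·V_5 - 0.03704·V_6 = 0.006667
  0.7232·V_3 - 0.006667·V_1 - 0.6667·V_2 - 0.004167·V_6 = 0.2273
  0.1984·V_4 - 0.0000122·V_1 - 0.001786·V_6 = 0.002778
  0.006376·V_5 - 0.00625·V_2 = 0.0005
  0.04299·V_6 - 0.03704·V_2 - 0.004167·V_3 - 0.001786·V_4 = 0
Solving these 6 simultaneous equations (Gaussian elimination) gives:
  V_1 = 4.596 V, V_2 = 4.58 V, V_3 = 4.605 V, V_4 = 0.05383 V
  V_5 = 4.569 V, V_6 = 4.395 V
The requested potential is V_6 = 4.395 V.

Final answer: V_6 = 4.395 V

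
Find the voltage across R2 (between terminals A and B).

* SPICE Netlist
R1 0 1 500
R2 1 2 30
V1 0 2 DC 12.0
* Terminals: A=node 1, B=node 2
R1 and R2 are in series across V1 (node 0 → node 1 → node 2), and the output A–B is taken across R2, so this is a voltage divider.
Series current: I = V1/(R1 + R2) = 12/(500 + 30) = 12/530 = 0.02264 A
V_R2 = I × R2 = V1 × R2/(R1 + R2) = 12 × 30/530 = 0.6792 V

Final answer: 0.6792 V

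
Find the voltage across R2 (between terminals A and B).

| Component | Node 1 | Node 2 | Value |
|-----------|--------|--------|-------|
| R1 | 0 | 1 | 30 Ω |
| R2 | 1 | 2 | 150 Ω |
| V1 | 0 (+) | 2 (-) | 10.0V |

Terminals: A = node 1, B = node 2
R1 and R2 are in series across V1 (node 0 → node 1 → node 2), and the output A–B is taken across R2, so this is a voltage divider.
Series current: I = V1/(R1 + R2) = 10/(30 + 150) = 10/180 = 0.05556 A
V_R2 = I × R2 = V1 × R2/(R1 + R2) = 10 × 150/180 = 8.333 V

Final answer: 8.333 V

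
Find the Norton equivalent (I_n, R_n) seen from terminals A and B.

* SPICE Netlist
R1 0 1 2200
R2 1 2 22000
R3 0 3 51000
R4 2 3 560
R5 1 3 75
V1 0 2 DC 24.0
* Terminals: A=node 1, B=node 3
Find the Thévenin equivalent first; then I_n = V_th/R_th and R_n = R_th.
Step 1 — V_th is the open-circuit voltage V_A - V_B (nothing connected across the terminals).
Nodal analysis, taking node 2 as the 0 V reference.
Source V1 fixes V_0 = 24 V.
KCL at each unknown node (sum of currents leaving = 0; resistances in Ω):
  Node 1: (V_1 - 24)/2200 + (V_1 - 0)/22000 + (V_1 - V_3)/75 = 0
  Node 3: (V_3 - 24)/51000 + (V_3 - 0)/560 + (V_3 - V_1)/75 = 0
Collecting terms (coefficients in siemens):
  0.01383·V_1 - 0.01333·V_3 = 0.01091
  0.01514·V_3 - 0.01333·V_1 = 0.0004706
Determinant D = (0.01383)(0.01514) - (-0.01333)(-0.01333) = 0.00003164
V_1 = [(0.01091)(0.01514) - (-0.01333)(0.0004706)]/D = 5.418 V
V_3 = [(0.01383)(0.0004706) - (0.01091)(-0.01333)]/D = 4.803 V
V_th = V_1 - V_3 = 5.418 - 4.803 = 0.615 V
Step 2 — R_th: zero the source — replace V1 by a short circuit (node 2 merges into node 0) — and find the resistance seen between A (node 1) and B (node 3).
Reduce the network between node 1 (A) and node 3 (B) by series/parallel combination:
  Rp1 = R1 ‖ R2 (parallel, both between nodes 0 and 1) = 1/(1/2200 + 1/22000) = 2000 Ω
  Rp2 = R3 ‖ R4 (parallel, both between nodes 0 and 3) = 1/(1/51000 + 1/560) = 553.9 Ω
  Rs1 = Rp1 + Rp2 (series, joined only at node 0) = 2000 + 553.9 = 2554 Ω
  Rp3 = R5 ‖ Rs1 (parallel, both between nodes 1 and 3) = 1/(1/75 + 1/2554) = 72.86 Ω
R_th = 72.86 Ω
I_n = V_th/R_th = 0.615/72.86 = 0.008441 A, and R_n = R_th = 72.86 Ω

Final answer: I_n = 0.008441 A, R_n = 72.86 Ω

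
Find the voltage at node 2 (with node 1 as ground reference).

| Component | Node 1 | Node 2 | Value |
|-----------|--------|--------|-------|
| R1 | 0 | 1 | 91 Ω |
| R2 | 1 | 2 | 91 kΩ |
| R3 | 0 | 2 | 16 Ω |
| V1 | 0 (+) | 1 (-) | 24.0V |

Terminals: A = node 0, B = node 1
Nodal analysis, taking node 1 as the 0 V reference.
Source V1 fixes V_0 = 24 V.
KCL at each unknown node (sum of currents leaving = 0; resistances in Ω):
  Node 2: (V_2 - 0)/91000 + (V_2 - 24)/16 = 0
Collecting terms: 0.06251 × V_2 = 1.5  =>  V_2 = 24 V
The requested potential is V_2 = 24 V.

Final answer: V_2 = 24 V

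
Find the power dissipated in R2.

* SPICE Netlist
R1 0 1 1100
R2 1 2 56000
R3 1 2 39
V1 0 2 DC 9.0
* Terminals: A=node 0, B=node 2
Nodal analysis, taking node 2 as the 0 V reference.
Source V1 fixes V_0 = 9 V.
KCL at each unknown node (sum of currents leaving = 0; resistances in Ω):
  Node 1: (V_1 - 9)/1100 + (V_1 - 0)/56000 + (V_1 - 0)/39 = 0
Collecting terms: 0.02657 × V_1 = 0.008182  =>  V_1 = 0.308 V
I_R2 = (V_1 - V_2)/R2 = (0.308 - 0)/56000 = 0.000005499 A
P_R2 = I_R2² × R2 = (0.000005499)² × 56000 = 0.000001694 W

Final answer: 1.694e-06 W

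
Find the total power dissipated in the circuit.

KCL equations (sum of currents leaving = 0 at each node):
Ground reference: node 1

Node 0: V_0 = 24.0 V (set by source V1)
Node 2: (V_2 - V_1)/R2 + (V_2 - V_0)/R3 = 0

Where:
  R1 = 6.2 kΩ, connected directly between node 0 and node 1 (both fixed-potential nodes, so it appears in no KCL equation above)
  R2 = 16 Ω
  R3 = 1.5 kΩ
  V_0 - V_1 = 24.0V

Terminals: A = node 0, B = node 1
Nodal analysis, taking node 1 as the 0 V reference.
Source V1 fixes V_0 = 24 V.
KCL at each unknown node (sum of currents leaving = 0; resistances in Ω):
  Node 2: (V_2 - 0)/16 + (V_2 - 24)/1500 = 0
Collecting terms: 0.06317 × V_2 = 0.016  =>  V_2 = 0.2533 V
Power in each resistor, P = (ΔV)²/R:
  P_R1 = (24 - 0)²/6200 = 0.0929 W
  P_R2 = (0 - 0.2533)²/16 = 0.00401 W
  P_R3 = (24 - 0.2533)²/1500 = 0.3759 W
P_total = P_R1 + P_R2 + P_R3 = 0.4729 W

Final answer: 0.4729 W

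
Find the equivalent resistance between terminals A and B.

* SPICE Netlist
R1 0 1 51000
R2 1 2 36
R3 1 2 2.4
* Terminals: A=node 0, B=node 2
Reduce the network between node 0 (A) and node 2 (B) by series/parallel combination:
  Rp1 = R2 ‖ R3 (parallel, both between nodes 1 and 2) = 1/(1/36 + 1/2.4) = 2.25 Ω
  Rs1 = R1 + Rp1 (series, joined only at node 1) = 51000 + 2.25 = 51000 Ω
R_eq = 51 kΩ

Final answer: 51 kΩ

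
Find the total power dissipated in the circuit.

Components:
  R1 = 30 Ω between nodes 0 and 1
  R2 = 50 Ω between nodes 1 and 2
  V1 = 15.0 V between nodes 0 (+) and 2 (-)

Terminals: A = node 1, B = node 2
Nodal analysis, taking node 2 as the 0 V reference.
Source V1 fixes V_0 = 15 V.
KCL at each unknown node (sum of currents leaving = 0; resistances in Ω):
  Node 1: (V_1 - 15)/30 + (V_1 - 0)/50 = 0
Collecting terms: 0.05333 × V_1 = 0.5  =>  V_1 = 9.375 V
Power in each resistor, P = (ΔV)²/R:
  P_R1 = (15 - 9.375)²/30 = 1.055 W
  P_R2 = (9.375 - 0)²/50 = 1.758 W
P_total = P_R1 + P_R2 = 2.812 W

Final answer: 2.812 W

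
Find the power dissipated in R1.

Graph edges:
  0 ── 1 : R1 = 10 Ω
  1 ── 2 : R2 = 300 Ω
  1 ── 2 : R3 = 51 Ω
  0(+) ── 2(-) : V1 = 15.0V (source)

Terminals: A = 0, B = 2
Nodal analysis, taking node 2 as the 0 V reference.
Source V1 fixes V_0 = 15 V.
KCL at each unknown node (sum of currents leaving = 0; resistances in Ω):
  Node 1: (V_1 - 15)/10 + (V_1 - 0)/300 + (V_1 - 0)/51 = 0
Collecting terms: 0.1229 × V_1 = 1.5  =>  V_1 = 12.2 V
I_R1 = (V_0 - V_1)/R1 = (15 - 12.2)/10 = 0.2799 A
P_R1 = I_R1² × R1 = (0.2799)² × 10 = 0.7835 W

Final answer: 0.7835 W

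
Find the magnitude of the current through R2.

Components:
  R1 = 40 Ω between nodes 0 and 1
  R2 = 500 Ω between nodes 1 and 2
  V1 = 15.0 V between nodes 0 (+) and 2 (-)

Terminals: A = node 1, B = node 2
Nodal analysis, taking node 2 as the 0 V reference.
Source V1 fixes V_0 = 15 V.
KCL at each unknown node (sum of currents leaving = 0; resistances in Ω):
  Node 1: (V_1 - 15)/40 + (V_1 - 0)/500 = 0
Collecting terms: 0.027 × V_1 = 0.375  =>  V_1 = 13.89 V
I_R2 = (V_1 - V_2)/R2 = (13.89 - 0)/500 = 0.02778 A
|I_R2| = 0.02778 A

Final answer: |I_R2| = 0.02778 A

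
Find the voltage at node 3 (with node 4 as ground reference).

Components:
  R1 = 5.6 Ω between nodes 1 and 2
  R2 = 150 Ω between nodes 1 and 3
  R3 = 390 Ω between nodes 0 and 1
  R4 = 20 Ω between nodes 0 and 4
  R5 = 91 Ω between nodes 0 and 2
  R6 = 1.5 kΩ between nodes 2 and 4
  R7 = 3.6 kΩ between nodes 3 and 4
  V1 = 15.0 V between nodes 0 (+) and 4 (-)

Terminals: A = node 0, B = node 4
Nodal analysis, taking node 4 as the 0 V reference.
Source V1 fixes V_0 = 15 V.
KCL at each unknown node (sum of currents leaving = 0; resistances in Ω):
  Node 1: (V_1 - V_2)/5.6 + (V_1 - V_3)/150 + (V_1 - 15)/390 = 0
  Node 2: (V_2 - V_1)/5.6 + (V_2 - 15)/91 + (V_2 - 0)/1500 = 0
  Node 3: (V_3 - V_1)/150 + (V_3 - 0)/3600 = 0
Collecting terms (coefficients in siemens):
  0.1878·V_1 - 0.1786·V_2 - 0.006667·V_3 = 0.03846
  0.1902·V_2 - 0.1786·V_1 = 0.1648
  0.006944·V_3 - 0.006667·V_1 = 0
Solving these 3 simultaneous equations (Gaussian elimination) gives:
  V_1 = 14.03 V, V_2 = 14.03 V, V_3 = 13.47 V
The requested potential is V_3 = 13.47 V.

Final answer: V_3 = 13.47 V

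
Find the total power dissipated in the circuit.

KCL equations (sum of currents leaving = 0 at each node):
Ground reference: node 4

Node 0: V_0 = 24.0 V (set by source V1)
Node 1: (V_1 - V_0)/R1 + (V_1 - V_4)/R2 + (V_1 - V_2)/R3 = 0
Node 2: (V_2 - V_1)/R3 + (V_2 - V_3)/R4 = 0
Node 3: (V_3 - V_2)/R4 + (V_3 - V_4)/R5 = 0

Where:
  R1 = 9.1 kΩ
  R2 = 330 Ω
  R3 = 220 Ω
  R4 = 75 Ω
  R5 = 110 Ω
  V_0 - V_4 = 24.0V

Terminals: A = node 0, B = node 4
Nodal analysis, taking node 4 as the 0 V reference.
Source V1 fixes V_0 = 24 V.
KCL at each unknown node (sum of currents leaving = 0; resistances in Ω):
  Node 1: (V_1 - 24)/9100 + (V_1 - 0)/330 + (V_1 - V_2)/220 = 0
  Node 2: (V_2 - V_1)/220 + (V_2 - V_3)/75 = 0
  Node 3: (V_3 - V_2)/75 + (V_3 - 0)/110 = 0
Collecting terms (coefficients in siemens):
  0.007686·V_1 - 0.004545·V_2 = 0.002637
  0.01788·V_2 - 0.004545·V_1 - 0.01333·V_3 = 0
  0.02242·V_3 - 0.01333·V_2 = 0
Solving these 3 simultaneous equations (Gaussian elimination) gives:
  V_1 = 0.4702 V, V_2 = 0.2148 V, V_3 = 0.1277 V
Power in each resistor, P = (ΔV)²/R:
  P_R1 = (24 - 0.4702)²/9100 = 0.06084 W
  P_R2 = (0.4702 - 0)²/330 = 0.0006699 W
  P_R3 = (0.4702 - 0.2148)²/220 = 0.0002965 W
  P_R4 = (0.2148 - 0.1277)²/75 = 0.0001011 W
  P_R5 = (0.1277 - 0)²/110 = 0.0001483 W
P_total = P_R1 + P_R2 + P_R3 + P_R4 + P_R5 = 0.06206 W

Final answer: 0.06206 W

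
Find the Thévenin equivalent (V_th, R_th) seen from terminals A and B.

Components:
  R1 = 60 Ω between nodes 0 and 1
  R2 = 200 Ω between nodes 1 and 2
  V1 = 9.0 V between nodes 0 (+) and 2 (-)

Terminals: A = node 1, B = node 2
Step 1 — V_th is the open-circuit voltage V_A - V_B (nothing connected across the terminals).
Nodal analysis, taking node 2 as the 0 V reference.
Source V1 fixes V_0 = 9 V.
KCL at each unknown node (sum of currents leaving = 0; resistances in Ω):
  Node 1: (V_1 - 9)/60 + (V_1 - 0)/200 = 0
Collecting terms: 0.02167 × V_1 = 0.15  =>  V_1 = 6.923 V
V_th = V_1 - V_2 = 6.923 - 0 = 6.923 V
Step 2 — R_th: zero the source — replace V1 by a short circuit (node 2 merges into node 0) — and find the resistance seen between A (node 1) and B (node 0).
Reduce the network between node 1 (A) and node 0 (B) by series/parallel combination:
  Rp1 = R1 ‖ R2 (parallel, both between nodes 0 and 1) = 1/(1/60 + 1/200) = 46.15 Ω
R_th = 46.15 Ω

Final answer: V_th = 6.923 V, R_th = 46.15 Ω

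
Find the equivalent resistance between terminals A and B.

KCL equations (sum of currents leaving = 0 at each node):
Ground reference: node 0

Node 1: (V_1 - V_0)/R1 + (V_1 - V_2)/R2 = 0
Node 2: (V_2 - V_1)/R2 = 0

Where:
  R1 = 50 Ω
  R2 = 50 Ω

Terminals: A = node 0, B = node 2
Reduce the network between node 0 (A) and node 2 (B) by series/parallel combination:
  Rs1 = R1 + R2 (series, joined only at node 1) = 50 + 50 = 100 Ω
R_eq = 100 Ω

Final answer: 100 Ω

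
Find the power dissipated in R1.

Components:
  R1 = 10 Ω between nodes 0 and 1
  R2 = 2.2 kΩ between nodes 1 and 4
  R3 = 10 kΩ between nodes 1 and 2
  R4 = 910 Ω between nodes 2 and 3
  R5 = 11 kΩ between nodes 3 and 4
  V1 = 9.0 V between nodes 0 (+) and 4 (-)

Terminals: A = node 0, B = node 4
Nodal analysis, taking node 4 as the 0 V reference.
Source V1 fixes V_0 = 9 V.
KCL at each unknown node (sum of currents leaving = 0; resistances in Ω):
  Node 1: (V_1 - 9)/10 + (V_1 - 0)/2200 + (V_1 - V_2)/10000 = 0
  Node 2: (V_2 - V_1)/10000 + (V_2 - V_3)/910 = 0
  Node 3: (V_3 - V_2)/910 + (V_3 - 0)/11000 = 0
Collecting terms (coefficients in siemens):
  0.1006·V_1 - 0.0001·V_2 = 0.9
  0.001199·V_2 - 0.0001·V_1 - 0.001099·V_3 = 0
  0.00119·V_3 - 0.001099·V_2 = 0
Solving these 3 simultaneous equations (Gaussian elimination) gives:
  V_1 = 8.955 V, V_2 = 4.868 V, V_3 = 4.496 V
I_R1 = (V_0 - V_1)/R1 = (9 - 8.955)/10 = 0.004479 A
P_R1 = I_R1² × R1 = (0.004479)² × 10 = 0.0002006 W

Final answer: 0.0002006 W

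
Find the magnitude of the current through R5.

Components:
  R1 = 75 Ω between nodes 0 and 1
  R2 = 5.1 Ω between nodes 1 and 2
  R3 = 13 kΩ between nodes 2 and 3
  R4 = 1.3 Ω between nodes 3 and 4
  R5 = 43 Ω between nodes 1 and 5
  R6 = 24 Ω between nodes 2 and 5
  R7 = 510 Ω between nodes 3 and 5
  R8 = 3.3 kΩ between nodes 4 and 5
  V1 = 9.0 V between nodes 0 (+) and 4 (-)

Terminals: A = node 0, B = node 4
Nodal analysis, taking node 4 as the 0 V reference.
Source V1 fixes V_0 = 9 V.
KCL at each unknown node (sum of currents leaving = 0; resistances in Ω):
  Node 1: (V_1 - 9)/75 + (V_1 - V_2)/5.1 + (V_1 - V_5)/43 = 0
  Node 2: (V_2 - V_1)/5.1 + (V_2 - V_3)/13000 + (V_2 - V_5)/24 = 0
  Node 3: (V_3 - V_2)/13000 + (V_3 - 0)/1.3 + (V_3 - V_5)/510 = 0
  Node 5: (V_5 - V_1)/43 + (V_5 - V_2)/24 + (V_5 - V_3)/510 + (V_5 - 0)/3300 = 0
Collecting terms (coefficients in siemens):
  0.2327·V_1 - 0.1961·V_2 - 0.02326·V_5 = 0.12
  0.2378·V_2 - 0.1961·V_1 - 0.00007692·V_3 - 0.04167·V_5 = 0
  0.7713·V_3 - 0.00007692·V_2 - 0.001961·V_5 = 0
  0.06719·V_5 - 0.02326·V_1 - 0.04167·V_2 - 0.001961·V_3 = 0
Solving these 4 simultaneous equations (Gaussian elimination) gives:
  V_1 = 7.701 V, V_2 = 7.647 V, V_3 = 0.0196 V, V_5 = 7.409 V
I_R5 = (V_1 - V_5)/R5 = (7.701 - 7.409)/43 = 0.006795 A
|I_R5| = 0.006795 A

Final answer: |I_R5| = 0.006795 A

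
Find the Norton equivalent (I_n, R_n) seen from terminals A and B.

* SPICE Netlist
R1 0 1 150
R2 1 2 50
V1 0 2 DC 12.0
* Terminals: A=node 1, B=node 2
Find the Thévenin equivalent first; then I_n = V_th/R_th and R_n = R_th.
Step 1 — V_th is the open-circuit voltage V_A - V_B (nothing connected across the terminals).
Nodal analysis, taking node 2 as the 0 V reference.
Source V1 fixes V_0 = 12 V.
KCL at each unknown node (sum of currents leaving = 0; resistances in Ω):
  Node 1: (V_1 - 12)/150 + (V_1 - 0)/50 = 0
Collecting terms: 0.02667 × V_1 = 0.08  =>  V_1 = 3 V
V_th = V_1 - V_2 = 3 - 0 = 3 V
Step 2 — R_th: zero the source — replace V1 by a short circuit (node 2 merges into node 0) — and find the resistance seen between A (node 1) and B (node 0).
Reduce the network between node 1 (A) and node 0 (B) by series/parallel combination:
  Rp1 = R1 ‖ R2 (parallel, both between nodes 0 and 1) = 1/(1/150 + 1/50) = 37.5 Ω
R_th = 37.5 Ω
I_n = V_th/R_th = 3/37.5 = 0.08 A, and R_n = R_th = 37.5 Ω

Final answer: I_n = 0.08 A, R_n = 37.5 Ω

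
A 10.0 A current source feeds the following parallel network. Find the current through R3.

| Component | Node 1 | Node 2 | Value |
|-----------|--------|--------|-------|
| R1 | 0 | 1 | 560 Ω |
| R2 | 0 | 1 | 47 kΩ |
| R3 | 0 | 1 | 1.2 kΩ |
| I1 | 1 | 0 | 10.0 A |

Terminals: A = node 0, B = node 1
All resistors sit directly between nodes 0 and 1, so they are in parallel and share one voltage V; the full source current 10 A splits among them.
1/R_par = 1/560 + 1/47000 + 1/1200 = 0.00264 S  =>  R_par = 378.7 Ω
V = I × R_par = 10 × 378.7 = 3787 V
I_R3 = V/R3 = 3787/1200 = 3.156 A

Final answer: 3.156 A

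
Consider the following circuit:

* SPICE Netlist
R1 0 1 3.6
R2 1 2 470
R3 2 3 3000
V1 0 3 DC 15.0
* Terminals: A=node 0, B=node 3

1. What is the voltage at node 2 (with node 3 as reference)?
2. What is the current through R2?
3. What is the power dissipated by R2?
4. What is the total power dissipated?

Nodal analysis, taking node 3 as the 0 V reference.
Source V1 fixes V_0 = 15 V.
KCL at each unknown node (sum of currents leaving = 0; resistances in Ω):
  Node 1: (V_1 - 15)/3.6 + (V_1 - V_2)/470 = 0
  Node 2: (V_2 - V_1)/470 + (V_2 - 0)/3000 = 0
Collecting terms (coefficients in siemens):
  0.2799·V_1 - 0.002128·V_2 = 4.167
  0.002461·V_2 - 0.002128·V_1 = 0
Determinant D = (0.2799)(0.002461) - (-0.002128)(-0.002128) = 0.0006843
V_1 = [(4.167)(0.002461) - (-0.002128)(0)]/D = 14.98 V
V_2 = [(0.2799)(0) - (4.167)(-0.002128)]/D = 12.95 V
Part 1:
  Read off the nodal solution: V_2 = 12.95 V
Part 2:
  I_R2 = (V_1 - V_2)/R2 = (14.98 - 12.95)/470 = 0.004318 A
  Magnitude: I_R2 = 0.004318 A
Part 3:
  I_R2 = (V_1 - V_2)/R2 = (14.98 - 12.95)/470 = 0.004318 A
  P_R2 = I_R2² × R2 = (0.004318)² × 470 = 0.008764 W
Part 4:
  Power in each resistor, P = (ΔV)²/R:
    P_R1 = (15 - 14.98)²/3.6 = 0.00006713 W
    P_R2 = (14.98 - 12.95)²/470 = 0.008764 W
    P_R3 = (12.95 - 0)²/3000 = 0.05594 W
  P_total = P_R1 + P_R2 + P_R3 = 0.06477 W

Final answers:
1. V_2 = 12.95 V
2. I_R2 = 0.004318 A
3. P_R2 = 0.008764 W
4. P_total = 0.06477 W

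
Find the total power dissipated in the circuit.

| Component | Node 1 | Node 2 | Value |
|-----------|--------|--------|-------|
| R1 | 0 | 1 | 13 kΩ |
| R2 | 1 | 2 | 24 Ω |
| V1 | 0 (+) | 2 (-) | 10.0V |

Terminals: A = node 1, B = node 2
Nodal analysis, taking node 2 as the 0 V reference.
Source V1 fixes V_0 = 10 V.
KCL at each unknown node (sum of currents leaving = 0; resistances in Ω):
  Node 1: (V_1 - 10)/13000 + (V_1 - 0)/24 = 0
Collecting terms: 0.04174 × V_1 = 0.0007692  =>  V_1 = 0.01843 V
Power in each resistor, P = (ΔV)²/R:
  P_R1 = (10 - 0.01843)²/13000 = 0.007664 W
  P_R2 = (0.01843 - 0)²/24 = 0.00001415 W
P_total = P_R1 + P_R2 = 0.007678 W

Final answer: 0.007678 W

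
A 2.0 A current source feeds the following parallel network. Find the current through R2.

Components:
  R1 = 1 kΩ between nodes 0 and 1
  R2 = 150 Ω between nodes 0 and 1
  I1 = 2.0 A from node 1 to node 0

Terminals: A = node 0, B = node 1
All resistors sit directly between nodes 0 and 1, so they are in parallel and share one voltage V; the full source current 2 A splits among them.
1/R_par = 1/1000 + 1/150 = 0.007667 S  =>  R_par = 130.4 Ω
V = I × R_par = 2 × 130.4 = 260.9 V
I_R2 = V/R2 = 260.9/150 = 1.739 A

Final answer: 1.739 A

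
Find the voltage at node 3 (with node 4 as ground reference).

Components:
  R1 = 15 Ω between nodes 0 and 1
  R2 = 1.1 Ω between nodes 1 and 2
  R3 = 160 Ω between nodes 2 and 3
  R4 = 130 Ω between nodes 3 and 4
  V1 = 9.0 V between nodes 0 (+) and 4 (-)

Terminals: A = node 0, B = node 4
Nodal analysis, taking node 4 as the 0 V reference.
Source V1 fixes V_0 = 9 V.
KCL at each unknown node (sum of currents leaving = 0; resistances in Ω):
  Node 1: (V_1 - 9)/15 + (V_1 - V_2)/1.1 = 0
  Node 2: (V_2 - V_1)/1.1 + (V_2 - V_3)/160 = 0
  Node 3: (V_3 - V_2)/160 + (V_3 - 0)/130 = 0
Collecting terms (coefficients in siemens):
  0.9758·V_1 - 0.9091·V_2 = 0.6
  0.9153·V_2 - 0.9091·V_1 - 0.00625·V_3 = 0
  0.01394·V_3 - 0.00625·V_2 = 0
Solving these 3 simultaneous equations (Gaussian elimination) gives:
  V_1 = 8.559 V, V_2 = 8.527 V, V_3 = 3.822 V
The requested potential is V_3 = 3.822 V.

Final answer: V_3 = 3.822 V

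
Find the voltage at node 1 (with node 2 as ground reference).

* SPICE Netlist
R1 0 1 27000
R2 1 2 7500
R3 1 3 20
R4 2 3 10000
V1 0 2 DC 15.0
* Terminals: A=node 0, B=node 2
Nodal analysis, taking node 2 as the 0 V reference.
Source V1 fixes V_0 = 15 V.
KCL at each unknown node (sum of currents leaving = 0; resistances in Ω):
  Node 1: (V_1 - 15)/27000 + (V_1 - 0)/7500 + (V_1 - V_3)/20 = 0
  Node 3: (V_3 - V_1)/20 + (V_3 - 0)/10000 = 0
Collecting terms (coefficients in siemens):
  0.05017·V_1 - 0.05·V_3 = 0.0005556
  0.0501·V_3 - 0.05·V_1 = 0
Determinant D = (0.05017)(0.0501) - (-0.05)(-0.05) = 0.00001354
V_1 = [(0.0005556)(0.0501) - (-0.05)(0)]/D = 2.056 V
V_3 = [(0.05017)(0) - (0.0005556)(-0.05)]/D = 2.052 V
The requested potential is V_1 = 2.056 V.

Final answer: V_1 = 2.056 V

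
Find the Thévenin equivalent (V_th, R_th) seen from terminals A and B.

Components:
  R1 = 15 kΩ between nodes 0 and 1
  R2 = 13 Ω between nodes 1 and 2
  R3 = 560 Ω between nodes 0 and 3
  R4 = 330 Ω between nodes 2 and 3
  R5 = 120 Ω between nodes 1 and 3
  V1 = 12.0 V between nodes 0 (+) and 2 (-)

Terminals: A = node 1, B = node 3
Step 1 — V_th is the open-circuit voltage V_A - V_B (nothing connected across the terminals).
Nodal analysis, taking node 2 as the 0 V reference.
Source V1 fixes V_0 = 12 V.
KCL at each unknown node (sum of currents leaving = 0; resistances in Ω):
  Node 1: (V_1 - 12)/15000 + (V_1 - 0)/13 + (V_1 - V_3)/120 = 0
  Node 3: (V_3 - 12)/560 + (V_3 - 0)/330 + (V_3 - V_1)/120 = 0
Collecting terms (coefficients in siemens):
  0.08532·V_1 - 0.008333·V_3 = 0.0008
  0.01315·V_3 - 0.008333·V_1 = 0.02143
Determinant D = (0.08532)(0.01315) - (-0.008333)(-0.008333) = 0.001052
V_1 = [(0.0008)(0.01315) - (-0.008333)(0.02143)]/D = 0.1797 V
V_3 = [(0.08532)(0.02143) - (0.0008)(-0.008333)]/D = 1.743 V
V_th = V_1 - V_3 = 0.1797 - 1.743 = -1.564 V
Step 2 — R_th: zero the source — replace V1 by a short circuit (node 2 merges into node 0) — and find the resistance seen between A (node 1) and B (node 3).
Reduce the network between node 1 (A) and node 3 (B) by series/parallel combination:
  Rp1 = R1 ‖ R2 (parallel, both between nodes 0 and 1) = 1/(1/15000 + 1/13) = 12.99 Ω
  Rp2 = R3 ‖ R4 (parallel, both between nodes 0 and 3) = 1/(1/560 + 1/330) = 207.6 Ω
  Rs1 = Rp1 + Rp2 (series, joined only at node 0) = 12.99 + 207.6 = 220.6 Ω
  Rp3 = R5 ‖ Rs1 (parallel, both between nodes 1 and 3) = 1/(1/120 + 1/220.6) = 77.73 Ω
R_th = 77.73 Ω

Final answer: V_th = -1.564 V, R_th = 77.73 Ω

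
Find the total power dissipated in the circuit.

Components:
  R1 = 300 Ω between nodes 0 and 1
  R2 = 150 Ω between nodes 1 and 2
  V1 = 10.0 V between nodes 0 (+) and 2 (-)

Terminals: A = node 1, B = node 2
Nodal analysis, taking node 2 as the 0 V reference.
Source V1 fixes V_0 = 10 V.
KCL at each unknown node (sum of currents leaving = 0; resistances in Ω):
  Node 1: (V_1 - 10)/300 + (V_1 - 0)/150 = 0
Collecting terms: 0.01 × V_1 = 0.03333  =>  V_1 = 3.333 V
Power in each resistor, P = (ΔV)²/R:
  P_R1 = (10 - 3.333)²/300 = 0.1481 W
  P_R2 = (3.333 - 0)²/150 = 0.07407 W
P_total = P_R1 + P_R2 = 0.2222 W

Final answer: 0.2222 W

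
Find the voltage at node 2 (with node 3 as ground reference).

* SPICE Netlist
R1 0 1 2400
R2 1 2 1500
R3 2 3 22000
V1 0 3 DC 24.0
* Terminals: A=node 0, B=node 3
Nodal analysis, taking node 3 as the 0 V reference.
Source V1 fixes V_0 = 24 V.
KCL at each unknown node (sum of currents leaving = 0; resistances in Ω):
  Node 1: (V_1 - 24)/2400 + (V_1 - V_2)/1500 = 0
  Node 2: (V_2 - V_1)/1500 + (V_2 - 0)/22000 = 0
Collecting terms (coefficients in siemens):
  0.001083·V_1 - 0.0006667·V_2 = 0.01
  0.0007121·V_2 - 0.0006667·V_1 = 0
Determinant D = (0.001083)(0.0007121) - (-0.0006667)(-0.0006667) = 0.000000327
V_1 = [(0.01)(0.0007121) - (-0.0006667)(0)]/D = 21.78 V
V_2 = [(0.001083)(0) - (0.01)(-0.0006667)]/D = 20.39 V
The requested potential is V_2 = 20.39 V.

Final answer: V_2 = 20.39 V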